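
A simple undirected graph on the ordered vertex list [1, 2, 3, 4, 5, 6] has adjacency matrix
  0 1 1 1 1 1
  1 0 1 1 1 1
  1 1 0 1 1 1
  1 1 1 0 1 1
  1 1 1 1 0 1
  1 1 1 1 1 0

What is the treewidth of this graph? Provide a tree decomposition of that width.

With just one bag of size 6, the width is 6 − 1 = 5, so tw(G) ≤ 5. On the other hand G contains the 6-clique {1, 2, 3, 4, 5, 6}. A clique must lie in a single bag of any decomposition, so no decomposition can have width below 5. Therefore the treewidth is 5.

Treewidth 5.
Bags: B1 = {1, 2, 3, 4, 5, 6}
Tree: (single bag)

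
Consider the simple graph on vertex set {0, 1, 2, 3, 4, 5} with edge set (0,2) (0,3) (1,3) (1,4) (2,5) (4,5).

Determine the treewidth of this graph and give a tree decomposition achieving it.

Treewidth 2.
Bags: B1 = {2, 4, 5}  B2 = {1, 2, 4}  B3 = {1, 2, 3}  B4 = {0, 2, 3}
Tree: B1–B2, B2–B3, B3–B4

The largest bag has 3 vertices, giving width 2; this decomposition certifies tw(G) ≤ 2. The edges 2–5–4–1–3–0–2 form a cycle, so G is not a tree and its treewidth is at least 2. Therefore the treewidth is 2.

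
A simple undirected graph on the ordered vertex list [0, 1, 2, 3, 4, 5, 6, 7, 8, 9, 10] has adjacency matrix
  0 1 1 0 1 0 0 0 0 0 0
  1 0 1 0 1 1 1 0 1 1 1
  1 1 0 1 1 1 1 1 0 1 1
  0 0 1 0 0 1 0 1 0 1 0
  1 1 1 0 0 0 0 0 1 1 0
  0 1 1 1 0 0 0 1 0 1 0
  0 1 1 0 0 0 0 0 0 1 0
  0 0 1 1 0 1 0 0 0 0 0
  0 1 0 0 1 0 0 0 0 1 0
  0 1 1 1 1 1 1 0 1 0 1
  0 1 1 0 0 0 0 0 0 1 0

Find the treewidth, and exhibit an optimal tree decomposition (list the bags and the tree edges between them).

Every bag has size at most 4, so the width is 4 − 1 = 3 and tw(G) ≤ 3. On the other hand G contains the 4-clique {1, 4, 8, 9}. A clique must lie in a single bag of any decomposition, so no decomposition can have width below 3. Combining the bounds, tw(G) = 3.

Treewidth 3.
One optimal decomposition is:
Bags: B1 = {1, 2, 6, 9}  B2 = {1, 2, 4, 9}  B3 = {1, 2, 9, 10}  B4 = {1, 2, 5, 9}  B5 = {2, 3, 5, 9}  B6 = {2, 3, 5, 7}  B7 = {0, 1, 2, 4}  B8 = {1, 4, 8, 9}
Tree: B1–B2, B2–B3, B3–B4, B4–B5, B5–B6, B2–B7, B2–B8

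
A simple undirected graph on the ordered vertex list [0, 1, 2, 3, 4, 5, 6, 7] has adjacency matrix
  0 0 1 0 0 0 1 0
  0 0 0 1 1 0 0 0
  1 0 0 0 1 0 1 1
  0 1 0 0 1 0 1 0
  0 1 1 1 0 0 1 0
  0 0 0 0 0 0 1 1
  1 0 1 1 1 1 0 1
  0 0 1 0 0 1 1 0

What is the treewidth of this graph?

2

A width-2 tree decomposition is:
Bags: B1 = {2, 4, 6}  B2 = {0, 2, 6}  B3 = {3, 4, 6}  B4 = {2, 6, 7}  B5 = {5, 6, 7}  B6 = {1, 3, 4}
Tree: B1–B2, B1–B3, B1–B4, B4–B5, B3–B6
Every bag has size at most 3, so the width is 3 − 1 = 2 and tw(G) ≤ 2. For the lower bound, the 3 vertices {1, 3, 4} are pairwise adjacent, and any tree decomposition puts a clique entirely inside one bag — forcing width ≥ 2. Hence tw(G) = 2 exactly.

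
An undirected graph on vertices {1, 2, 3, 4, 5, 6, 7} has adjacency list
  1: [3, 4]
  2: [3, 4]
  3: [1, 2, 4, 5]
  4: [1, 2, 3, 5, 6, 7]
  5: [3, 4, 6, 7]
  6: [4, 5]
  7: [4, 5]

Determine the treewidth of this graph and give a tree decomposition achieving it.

The largest bag has 3 vertices, giving width 2; this decomposition certifies tw(G) ≤ 2. On the other hand G contains the 3-clique {1, 3, 4}. A clique must lie in a single bag of any decomposition, so no decomposition can have width below 2. Hence tw(G) = 2 exactly.

Treewidth 2.
One such decomposition:
Bags: B1 = {3, 4, 5}  B2 = {4, 5, 6}  B3 = {2, 3, 4}  B4 = {1, 3, 4}  B5 = {4, 5, 7}
Tree: B1–B2, B1–B3, B1–B4, B2–B5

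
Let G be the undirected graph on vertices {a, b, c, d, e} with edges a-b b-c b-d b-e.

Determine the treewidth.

1

A width-1 tree decomposition is:
Bags: B1 = {a, b}  B2 = {b, d}  B3 = {b, e}  B4 = {b, c}
Tree: B1–B2, B1–B3, B3–B4
Each bag holds 2 vertices, so the decomposition has width 1, which upper-bounds the treewidth. G has an edge, so its treewidth is at least 1. Therefore the treewidth is 1.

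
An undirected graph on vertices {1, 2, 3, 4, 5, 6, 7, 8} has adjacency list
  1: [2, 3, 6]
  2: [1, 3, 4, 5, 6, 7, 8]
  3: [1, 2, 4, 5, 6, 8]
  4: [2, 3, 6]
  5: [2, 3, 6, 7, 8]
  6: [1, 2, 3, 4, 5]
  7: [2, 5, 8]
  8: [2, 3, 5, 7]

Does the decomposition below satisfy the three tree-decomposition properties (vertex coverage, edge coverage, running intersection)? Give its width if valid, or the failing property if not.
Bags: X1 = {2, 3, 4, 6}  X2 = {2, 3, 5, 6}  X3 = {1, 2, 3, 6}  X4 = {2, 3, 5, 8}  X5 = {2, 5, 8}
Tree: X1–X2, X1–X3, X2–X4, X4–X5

No — vertex 7 appears in no bag.

A tree decomposition must satisfy three properties: every vertex lies in some bag; for every edge, both endpoints lie together in some bag; and for every vertex, the bags containing it form a connected subtree. Here vertex 7 appears in no bag, so the decomposition is invalid.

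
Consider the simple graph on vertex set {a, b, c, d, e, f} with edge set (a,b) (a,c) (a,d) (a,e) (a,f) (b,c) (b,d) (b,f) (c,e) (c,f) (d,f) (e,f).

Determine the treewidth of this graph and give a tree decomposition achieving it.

Treewidth 3.
One such decomposition:
Bags: B1 = {a, c, e, f}  B2 = {a, b, c, f}  B3 = {a, b, d, f}
Tree: B1–B2, B2–B3

Each bag holds 4 vertices, so the decomposition has width 3, which upper-bounds the treewidth. For the lower bound, the 4 vertices {a, b, d, f} are pairwise adjacent, and any tree decomposition puts a clique entirely inside one bag — forcing width ≥ 3. Combining the bounds, tw(G) = 3.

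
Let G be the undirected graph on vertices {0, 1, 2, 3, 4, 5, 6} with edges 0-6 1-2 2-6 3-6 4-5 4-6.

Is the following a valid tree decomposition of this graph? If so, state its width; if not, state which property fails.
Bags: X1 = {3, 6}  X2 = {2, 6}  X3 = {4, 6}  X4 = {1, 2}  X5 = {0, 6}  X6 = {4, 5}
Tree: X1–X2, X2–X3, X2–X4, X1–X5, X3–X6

Yes; width 1.

Checking the three conditions: (i) the bags cover all of {0, 1, 2, 3, 4, 5, 6}; (ii) for each edge, some bag contains both endpoints; (iii) the bags containing any fixed vertex form a subtree. All hold, so the decomposition is valid with width 2 − 1 = 1.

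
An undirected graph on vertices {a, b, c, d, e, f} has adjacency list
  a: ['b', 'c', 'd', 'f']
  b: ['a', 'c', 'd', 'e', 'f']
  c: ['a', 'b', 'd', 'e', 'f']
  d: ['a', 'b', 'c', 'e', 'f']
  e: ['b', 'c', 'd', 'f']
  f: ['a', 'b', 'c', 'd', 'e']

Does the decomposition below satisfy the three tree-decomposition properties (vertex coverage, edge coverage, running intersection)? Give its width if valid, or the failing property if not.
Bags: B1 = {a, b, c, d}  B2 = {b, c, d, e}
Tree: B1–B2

No — vertex f appears in no bag.

A tree decomposition must satisfy three properties: every vertex lies in some bag; for every edge, both endpoints lie together in some bag; and for every vertex, the bags containing it form a connected subtree. Here vertex f appears in no bag, so the decomposition is invalid.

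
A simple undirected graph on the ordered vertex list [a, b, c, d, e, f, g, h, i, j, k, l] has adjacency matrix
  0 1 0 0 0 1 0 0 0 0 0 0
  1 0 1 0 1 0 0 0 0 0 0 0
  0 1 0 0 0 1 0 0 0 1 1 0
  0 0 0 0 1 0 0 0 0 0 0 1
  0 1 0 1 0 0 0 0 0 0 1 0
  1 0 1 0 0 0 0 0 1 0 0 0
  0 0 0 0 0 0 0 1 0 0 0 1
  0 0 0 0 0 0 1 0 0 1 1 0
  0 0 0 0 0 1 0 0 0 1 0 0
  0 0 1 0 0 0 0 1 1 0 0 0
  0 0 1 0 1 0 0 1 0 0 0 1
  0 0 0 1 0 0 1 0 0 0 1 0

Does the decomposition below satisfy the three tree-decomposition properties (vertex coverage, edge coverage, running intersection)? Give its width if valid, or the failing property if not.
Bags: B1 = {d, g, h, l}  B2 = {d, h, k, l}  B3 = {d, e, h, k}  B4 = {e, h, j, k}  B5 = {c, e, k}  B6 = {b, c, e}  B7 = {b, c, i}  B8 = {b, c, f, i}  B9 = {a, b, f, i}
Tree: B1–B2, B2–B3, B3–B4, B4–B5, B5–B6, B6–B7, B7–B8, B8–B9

A tree decomposition must satisfy three properties: every vertex lies in some bag; for every edge, both endpoints lie together in some bag; and for every vertex, the bags containing it form a connected subtree. Here edge (j,c) lies in no bag, so the decomposition is invalid.

No — edge (j,c) lies in no bag.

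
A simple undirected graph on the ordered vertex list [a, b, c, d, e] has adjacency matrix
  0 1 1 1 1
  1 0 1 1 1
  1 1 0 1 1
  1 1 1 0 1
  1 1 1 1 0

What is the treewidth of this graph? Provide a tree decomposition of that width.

A single bag containing all 5 vertices is trivially a valid decomposition of width 4. On the other hand G contains the 5-clique {a, b, c, d, e}. A clique must lie in a single bag of any decomposition, so no decomposition can have width below 4. The upper and lower bounds meet at 4, so that is the treewidth.

Treewidth 4.
One optimal decomposition is:
Bags: B1 = {a, b, c, d, e}
Tree: (single bag)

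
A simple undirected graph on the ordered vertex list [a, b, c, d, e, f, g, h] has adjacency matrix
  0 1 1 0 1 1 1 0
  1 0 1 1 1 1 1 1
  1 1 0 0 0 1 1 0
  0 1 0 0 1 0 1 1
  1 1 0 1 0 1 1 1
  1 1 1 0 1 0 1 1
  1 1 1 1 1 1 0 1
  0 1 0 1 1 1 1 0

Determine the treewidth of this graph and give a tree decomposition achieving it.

Treewidth 4.
Bags: B1 = {b, e, f, g, h}  B2 = {a, b, e, f, g}  B3 = {a, b, c, f, g}  B4 = {b, d, e, g, h}
Tree: B1–B2, B2–B3, B1–B4

The largest bag has 5 vertices, giving width 4; this decomposition certifies tw(G) ≤ 4. Conversely, {b, d, e, g, h} is a clique of size 5, and the vertices of any clique must share a bag in every tree decomposition; so some bag has ≥ 5 vertices and tw(G) ≥ 4. Combining the bounds, tw(G) = 4.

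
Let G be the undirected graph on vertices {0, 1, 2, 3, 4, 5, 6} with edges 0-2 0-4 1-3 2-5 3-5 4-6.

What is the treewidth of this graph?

A width-1 tree decomposition is:
Bags: B1 = {4, 6}  B2 = {0, 4}  B3 = {0, 2}  B4 = {2, 5}  B5 = {3, 5}  B6 = {1, 3}
Tree: B1–B2, B2–B3, B3–B4, B4–B5, B5–B6
Every bag has size at most 2, so the width is 2 − 1 = 1 and tw(G) ≤ 1. G has an edge, so its treewidth is at least 1. Hence tw(G) = 1 exactly.

1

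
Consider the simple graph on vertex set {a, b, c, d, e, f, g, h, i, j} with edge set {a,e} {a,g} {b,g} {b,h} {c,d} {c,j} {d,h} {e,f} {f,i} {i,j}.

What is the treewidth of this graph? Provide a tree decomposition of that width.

Treewidth 2.
One optimal decomposition is:
Bags: B1 = {e, f, i}  B2 = {a, e, i}  B3 = {a, g, i}  B4 = {b, g, i}  B5 = {b, h, i}  B6 = {d, h, i}  B7 = {c, d, i}  B8 = {c, i, j}
Tree: B1–B2, B2–B3, B3–B4, B4–B5, B5–B6, B6–B7, B7–B8

Each bag holds 3 vertices, so the decomposition has width 2, which upper-bounds the treewidth. For the lower bound, G contains the cycle i–f–e–a–g–b–h–d–c–j–i, so G is not a forest; only forests have treewidth ≤ 1, hence tw(G) ≥ 2. The upper and lower bounds meet at 2, so that is the treewidth.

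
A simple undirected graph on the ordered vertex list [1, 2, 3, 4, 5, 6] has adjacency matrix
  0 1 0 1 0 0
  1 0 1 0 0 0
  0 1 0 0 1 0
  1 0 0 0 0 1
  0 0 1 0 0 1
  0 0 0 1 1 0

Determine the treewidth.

A width-2 tree decomposition is:
Bags: B1 = {1, 2, 3}  B2 = {1, 3, 5}  B3 = {1, 5, 6}  B4 = {1, 4, 6}
Tree: B1–B2, B2–B3, B3–B4
Each bag holds 3 vertices, so the decomposition has width 2, which upper-bounds the treewidth. Since 1–2–3–5–6–4–1 is a cycle in G, G is not acyclic. Forests are exactly the graphs of treewidth ≤ 1, so tw(G) ≥ 2. The upper and lower bounds meet at 2, so that is the treewidth.

2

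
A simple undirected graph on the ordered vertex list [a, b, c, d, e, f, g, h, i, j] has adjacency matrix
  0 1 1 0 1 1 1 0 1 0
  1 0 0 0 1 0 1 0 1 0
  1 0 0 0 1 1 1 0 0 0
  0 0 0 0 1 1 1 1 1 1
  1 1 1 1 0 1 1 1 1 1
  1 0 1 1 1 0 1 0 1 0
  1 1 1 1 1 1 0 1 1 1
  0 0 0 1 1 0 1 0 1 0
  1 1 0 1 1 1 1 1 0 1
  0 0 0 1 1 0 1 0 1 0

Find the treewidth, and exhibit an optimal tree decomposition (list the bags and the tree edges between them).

Treewidth 4.
Bags: B1 = {d, e, g, i, j}  B2 = {d, e, g, h, i}  B3 = {d, e, f, g, i}  B4 = {a, e, f, g, i}  B5 = {a, c, e, f, g}  B6 = {a, b, e, g, i}
Tree: B1–B2, B2–B3, B3–B4, B4–B5, B4–B6

Each bag holds 5 vertices, so the decomposition has width 4, which upper-bounds the treewidth. For the lower bound, the 5 vertices {a, c, e, f, g} are pairwise adjacent, and any tree decomposition puts a clique entirely inside one bag — forcing width ≥ 4. Combining the bounds, tw(G) = 4.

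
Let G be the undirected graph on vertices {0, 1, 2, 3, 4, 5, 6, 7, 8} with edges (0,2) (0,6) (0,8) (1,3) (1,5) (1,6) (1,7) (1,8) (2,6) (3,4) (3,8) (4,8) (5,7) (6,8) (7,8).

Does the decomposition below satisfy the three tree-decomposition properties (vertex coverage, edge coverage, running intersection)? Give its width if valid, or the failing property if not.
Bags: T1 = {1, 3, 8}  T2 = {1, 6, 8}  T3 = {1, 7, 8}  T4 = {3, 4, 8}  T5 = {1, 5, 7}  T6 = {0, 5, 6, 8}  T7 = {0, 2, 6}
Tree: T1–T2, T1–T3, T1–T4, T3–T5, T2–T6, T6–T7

A tree decomposition must satisfy three properties: every vertex lies in some bag; for every edge, both endpoints lie together in some bag; and for every vertex, the bags containing it form a connected subtree. Here bags containing vertex 5 are not connected in the tree, so the decomposition is invalid.

No — bags containing vertex 5 are not connected in the tree.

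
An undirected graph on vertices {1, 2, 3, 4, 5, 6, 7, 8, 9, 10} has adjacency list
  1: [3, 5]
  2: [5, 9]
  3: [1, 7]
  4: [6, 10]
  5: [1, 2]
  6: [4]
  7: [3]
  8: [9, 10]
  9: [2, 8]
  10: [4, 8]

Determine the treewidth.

1

A width-1 tree decomposition is:
Bags: B1 = {4, 6}  B2 = {4, 10}  B3 = {8, 10}  B4 = {8, 9}  B5 = {2, 9}  B6 = {2, 5}  B7 = {1, 5}  B8 = {1, 3}  B9 = {3, 7}
Tree: B1–B2, B2–B3, B3–B4, B4–B5, B5–B6, B6–B7, B7–B8, B8–B9
The largest bag has 2 vertices, giving width 1; this decomposition certifies tw(G) ≤ 1. G has an edge, so its treewidth is at least 1. The upper and lower bounds meet at 1, so that is the treewidth.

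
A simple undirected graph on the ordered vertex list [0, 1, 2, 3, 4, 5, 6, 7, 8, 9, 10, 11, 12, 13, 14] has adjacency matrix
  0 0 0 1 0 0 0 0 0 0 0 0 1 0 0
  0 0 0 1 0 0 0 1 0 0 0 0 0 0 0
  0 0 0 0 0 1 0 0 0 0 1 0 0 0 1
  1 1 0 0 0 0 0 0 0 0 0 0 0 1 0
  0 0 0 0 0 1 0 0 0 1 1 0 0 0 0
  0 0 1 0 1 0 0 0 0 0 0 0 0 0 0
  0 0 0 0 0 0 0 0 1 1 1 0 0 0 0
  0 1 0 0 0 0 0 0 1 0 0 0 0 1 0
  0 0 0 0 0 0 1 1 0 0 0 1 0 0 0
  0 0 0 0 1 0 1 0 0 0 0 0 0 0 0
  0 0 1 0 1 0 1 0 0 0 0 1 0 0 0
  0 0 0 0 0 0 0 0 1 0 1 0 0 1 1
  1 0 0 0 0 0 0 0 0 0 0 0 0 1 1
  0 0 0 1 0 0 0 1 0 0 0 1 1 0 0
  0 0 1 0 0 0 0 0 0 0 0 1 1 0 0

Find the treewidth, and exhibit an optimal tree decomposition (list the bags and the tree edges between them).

Treewidth 3.
Bags: B1 = {2, 4, 5, 9}  B2 = {2, 4, 9, 10}  B3 = {2, 6, 9, 10}  B4 = {2, 6, 10, 14}  B5 = {6, 10, 11, 14}  B6 = {6, 8, 11, 14}  B7 = {8, 11, 12, 14}  B8 = {8, 11, 12, 13}  B9 = {7, 8, 12, 13}  B10 = {0, 7, 12, 13}  B11 = {0, 3, 7, 13}  B12 = {0, 1, 3, 7}
Tree: B1–B2, B2–B3, B3–B4, B4–B5, B5–B6, B6–B7, B7–B8, B8–B9, B9–B10, B10–B11, B11–B12

Each bag holds 4 vertices, so the decomposition has width 3, which upper-bounds the treewidth. For the lower bound: the 4 vertex sets {4,5,9}, {2}, {10}, {6,8,11,14} are disjoint, each induces a connected subgraph, and every pair is joined by at least one edge of G. Contracting each set to a single vertex therefore yields K_{4} as a minor, and since treewidth is minor-monotone, tw(G) ≥ tw(K_{4}) = 3. The upper and lower bounds meet at 3, so that is the treewidth.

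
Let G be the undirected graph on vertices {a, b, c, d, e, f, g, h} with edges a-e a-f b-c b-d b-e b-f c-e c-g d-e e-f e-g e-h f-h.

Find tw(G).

2

A width-2 tree decomposition is:
Bags: B1 = {b, e, f}  B2 = {a, e, f}  B3 = {b, d, e}  B4 = {b, c, e}  B5 = {c, e, g}  B6 = {e, f, h}
Tree: B1–B2, B1–B3, B3–B4, B4–B5, B1–B6
The largest bag has 3 vertices, giving width 2; this decomposition certifies tw(G) ≤ 2. For the lower bound, the 3 vertices {b, d, e} are pairwise adjacent, and any tree decomposition puts a clique entirely inside one bag — forcing width ≥ 2. Combining the bounds, tw(G) = 2.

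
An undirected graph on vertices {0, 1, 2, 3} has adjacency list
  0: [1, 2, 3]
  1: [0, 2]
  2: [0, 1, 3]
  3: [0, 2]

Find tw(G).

2

A width-2 tree decomposition is:
Bags: B1 = {0, 2, 3}  B2 = {0, 1, 2}
Tree: B1–B2
The largest bag has 3 vertices, giving width 2; this decomposition certifies tw(G) ≤ 2. On the other hand G contains the 3-clique {0, 1, 2}. A clique must lie in a single bag of any decomposition, so no decomposition can have width below 2. Hence tw(G) = 2 exactly.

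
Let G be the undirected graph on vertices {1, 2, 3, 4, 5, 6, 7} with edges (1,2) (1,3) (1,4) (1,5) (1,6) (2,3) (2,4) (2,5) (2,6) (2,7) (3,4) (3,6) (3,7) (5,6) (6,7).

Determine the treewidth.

3

A width-3 tree decomposition is:
Bags: B1 = {2, 3, 6, 7}  B2 = {1, 2, 3, 6}  B3 = {1, 2, 3, 4}  B4 = {1, 2, 5, 6}
Tree: B1–B2, B2–B3, B2–B4
Every bag has size at most 4, so the width is 4 − 1 = 3 and tw(G) ≤ 3. On the other hand G contains the 4-clique {1, 2, 3, 4}. A clique must lie in a single bag of any decomposition, so no decomposition can have width below 3. Therefore the treewidth is 3.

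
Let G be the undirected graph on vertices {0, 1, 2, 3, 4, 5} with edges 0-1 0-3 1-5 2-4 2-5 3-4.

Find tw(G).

2

A width-2 tree decomposition is:
Bags: B1 = {1, 2, 5}  B2 = {0, 1, 2}  B3 = {0, 2, 3}  B4 = {2, 3, 4}
Tree: B1–B2, B2–B3, B3–B4
Each bag holds 3 vertices, so the decomposition has width 2, which upper-bounds the treewidth. For the lower bound, G contains the cycle 2–5–1–0–3–4–2, so G is not a forest; only forests have treewidth ≤ 1, hence tw(G) ≥ 2. Hence tw(G) = 2 exactly.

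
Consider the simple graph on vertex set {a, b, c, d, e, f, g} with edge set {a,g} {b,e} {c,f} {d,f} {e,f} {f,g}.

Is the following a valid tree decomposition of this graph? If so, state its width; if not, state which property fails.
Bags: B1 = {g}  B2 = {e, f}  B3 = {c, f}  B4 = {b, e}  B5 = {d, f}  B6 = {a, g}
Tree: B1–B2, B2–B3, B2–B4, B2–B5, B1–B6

A tree decomposition must satisfy three properties: every vertex lies in some bag; for every edge, both endpoints lie together in some bag; and for every vertex, the bags containing it form a connected subtree. Here edge (f,g) lies in no bag, so the decomposition is invalid.

No — edge (f,g) lies in no bag.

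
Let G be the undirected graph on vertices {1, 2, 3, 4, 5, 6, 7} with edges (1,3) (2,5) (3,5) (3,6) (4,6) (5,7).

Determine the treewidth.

A width-1 tree decomposition is:
Bags: B1 = {2, 5}  B2 = {3, 5}  B3 = {5, 7}  B4 = {3, 6}  B5 = {1, 3}  B6 = {4, 6}
Tree: B1–B2, B2–B3, B2–B4, B2–B5, B4–B6
Each bag holds 2 vertices, so the decomposition has width 1, which upper-bounds the treewidth. G has an edge, so its treewidth is at least 1. The upper and lower bounds meet at 1, so that is the treewidth.

1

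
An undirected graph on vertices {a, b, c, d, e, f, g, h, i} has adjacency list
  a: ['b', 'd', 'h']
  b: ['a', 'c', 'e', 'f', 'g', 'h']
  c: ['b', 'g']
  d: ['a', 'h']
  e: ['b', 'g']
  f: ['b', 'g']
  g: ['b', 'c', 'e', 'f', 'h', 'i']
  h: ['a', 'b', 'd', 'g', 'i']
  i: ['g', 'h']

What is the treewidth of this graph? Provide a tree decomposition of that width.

The largest bag has 3 vertices, giving width 2; this decomposition certifies tw(G) ≤ 2. For the lower bound, the 3 vertices {a, d, h} are pairwise adjacent, and any tree decomposition puts a clique entirely inside one bag — forcing width ≥ 2. Combining the bounds, tw(G) = 2.

Treewidth 2.
One optimal decomposition is:
Bags: B1 = {b, f, g}  B2 = {b, g, h}  B3 = {b, e, g}  B4 = {b, c, g}  B5 = {a, b, h}  B6 = {g, h, i}  B7 = {a, d, h}
Tree: B1–B2, B1–B3, B3–B4, B2–B5, B2–B6, B5–B7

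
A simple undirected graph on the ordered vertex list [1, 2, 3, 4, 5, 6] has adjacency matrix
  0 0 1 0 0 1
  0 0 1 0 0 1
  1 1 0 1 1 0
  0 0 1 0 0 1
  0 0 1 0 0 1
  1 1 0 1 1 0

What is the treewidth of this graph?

A width-2 tree decomposition is:
Bags: B1 = {2, 3, 6}  B2 = {1, 3, 6}  B3 = {3, 4, 6}  B4 = {3, 5, 6}
Tree: B1–B2, B2–B3, B3–B4
Every bag has size at most 3, so the width is 3 − 1 = 2 and tw(G) ≤ 2. Since 3–2–6–1–3 is a cycle in G, G is not acyclic. Forests are exactly the graphs of treewidth ≤ 1, so tw(G) ≥ 2. The upper and lower bounds meet at 2, so that is the treewidth.

2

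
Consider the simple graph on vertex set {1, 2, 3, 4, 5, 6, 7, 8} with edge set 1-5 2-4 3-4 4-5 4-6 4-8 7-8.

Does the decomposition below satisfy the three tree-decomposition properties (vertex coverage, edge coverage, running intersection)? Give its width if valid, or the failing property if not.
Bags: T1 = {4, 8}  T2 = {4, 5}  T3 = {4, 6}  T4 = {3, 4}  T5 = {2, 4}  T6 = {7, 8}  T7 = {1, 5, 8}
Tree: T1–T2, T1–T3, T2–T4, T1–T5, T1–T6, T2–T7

No — bags containing vertex 8 are not connected in the tree.

A tree decomposition must satisfy three properties: every vertex lies in some bag; for every edge, both endpoints lie together in some bag; and for every vertex, the bags containing it form a connected subtree. Here bags containing vertex 8 are not connected in the tree, so the decomposition is invalid.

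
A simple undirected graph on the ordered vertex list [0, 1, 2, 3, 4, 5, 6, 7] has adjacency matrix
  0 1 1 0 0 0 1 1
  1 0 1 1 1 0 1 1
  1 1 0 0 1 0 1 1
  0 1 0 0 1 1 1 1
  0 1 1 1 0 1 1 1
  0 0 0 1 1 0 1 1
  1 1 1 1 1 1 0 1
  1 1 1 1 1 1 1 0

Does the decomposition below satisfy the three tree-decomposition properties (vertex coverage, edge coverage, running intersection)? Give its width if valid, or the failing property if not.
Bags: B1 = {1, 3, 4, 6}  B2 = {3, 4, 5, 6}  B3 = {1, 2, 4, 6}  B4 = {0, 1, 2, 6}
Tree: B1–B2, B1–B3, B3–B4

No — vertex 7 appears in no bag.

A tree decomposition must satisfy three properties: every vertex lies in some bag; for every edge, both endpoints lie together in some bag; and for every vertex, the bags containing it form a connected subtree. Here vertex 7 appears in no bag, so the decomposition is invalid.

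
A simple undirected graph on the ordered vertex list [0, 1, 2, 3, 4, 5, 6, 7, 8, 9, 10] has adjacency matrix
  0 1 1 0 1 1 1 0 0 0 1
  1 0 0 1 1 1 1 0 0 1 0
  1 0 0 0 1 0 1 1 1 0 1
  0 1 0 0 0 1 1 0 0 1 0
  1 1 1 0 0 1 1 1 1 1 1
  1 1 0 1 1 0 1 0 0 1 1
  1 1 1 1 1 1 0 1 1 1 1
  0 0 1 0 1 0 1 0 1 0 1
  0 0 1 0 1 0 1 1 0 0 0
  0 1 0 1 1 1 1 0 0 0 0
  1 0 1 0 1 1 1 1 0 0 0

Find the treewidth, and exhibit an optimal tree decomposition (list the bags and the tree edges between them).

Treewidth 4.
One optimal decomposition is:
Bags: B1 = {1, 4, 5, 6, 9}  B2 = {0, 1, 4, 5, 6}  B3 = {0, 4, 5, 6, 10}  B4 = {1, 3, 5, 6, 9}  B5 = {0, 2, 4, 6, 10}  B6 = {2, 4, 6, 7, 10}  B7 = {2, 4, 6, 7, 8}
Tree: B1–B2, B2–B3, B1–B4, B3–B5, B5–B6, B6–B7

The largest bag has 5 vertices, giving width 4; this decomposition certifies tw(G) ≤ 4. Conversely, {1, 3, 5, 6, 9} is a clique of size 5, and the vertices of any clique must share a bag in every tree decomposition; so some bag has ≥ 5 vertices and tw(G) ≥ 4. The upper and lower bounds meet at 4, so that is the treewidth.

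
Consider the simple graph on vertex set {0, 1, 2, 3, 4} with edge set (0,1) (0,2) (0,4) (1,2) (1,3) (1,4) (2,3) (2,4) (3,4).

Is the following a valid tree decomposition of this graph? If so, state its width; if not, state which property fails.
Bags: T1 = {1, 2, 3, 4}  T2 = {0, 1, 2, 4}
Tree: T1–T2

Yes; width 3.

Vertex coverage: the bags together contain {0, 1, 2, 3, 4}, the full vertex set. Edge coverage: each edge of G has both endpoints in at least one bag. Running intersection: for every vertex, the bags containing it form a connected subtree. All three properties hold, so this is a valid tree decomposition of width max|bag| − 1 = 3, and hence tw(G) ≤ 3.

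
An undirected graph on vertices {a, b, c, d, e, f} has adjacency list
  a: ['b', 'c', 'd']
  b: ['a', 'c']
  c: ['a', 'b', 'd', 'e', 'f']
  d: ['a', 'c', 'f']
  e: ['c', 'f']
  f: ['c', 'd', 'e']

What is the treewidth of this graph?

2

A width-2 tree decomposition is:
Bags: B1 = {a, c, d}  B2 = {a, b, c}  B3 = {c, d, f}  B4 = {c, e, f}
Tree: B1–B2, B1–B3, B3–B4
The largest bag has 3 vertices, giving width 2; this decomposition certifies tw(G) ≤ 2. Conversely, {c, d, f} is a clique of size 3, and the vertices of any clique must share a bag in every tree decomposition; so some bag has ≥ 3 vertices and tw(G) ≥ 2. Therefore the treewidth is 2.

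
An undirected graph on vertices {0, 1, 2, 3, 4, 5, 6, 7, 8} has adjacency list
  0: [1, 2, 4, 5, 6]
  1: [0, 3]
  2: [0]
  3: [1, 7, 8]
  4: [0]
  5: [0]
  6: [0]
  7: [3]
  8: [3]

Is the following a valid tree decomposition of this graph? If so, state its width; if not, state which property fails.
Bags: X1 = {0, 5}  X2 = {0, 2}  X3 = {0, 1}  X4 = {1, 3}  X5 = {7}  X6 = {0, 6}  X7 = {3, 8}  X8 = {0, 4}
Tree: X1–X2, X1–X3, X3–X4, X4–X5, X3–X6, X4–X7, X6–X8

A tree decomposition must satisfy three properties: every vertex lies in some bag; for every edge, both endpoints lie together in some bag; and for every vertex, the bags containing it form a connected subtree. Here edge (3,7) lies in no bag, so the decomposition is invalid.

No — edge (3,7) lies in no bag.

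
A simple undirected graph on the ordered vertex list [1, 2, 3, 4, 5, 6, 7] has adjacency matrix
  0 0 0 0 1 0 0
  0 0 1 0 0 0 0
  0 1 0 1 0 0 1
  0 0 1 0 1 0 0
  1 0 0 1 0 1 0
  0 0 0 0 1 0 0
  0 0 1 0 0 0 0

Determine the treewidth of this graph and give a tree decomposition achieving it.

Treewidth 1.
One such decomposition:
Bags: B1 = {3, 4}  B2 = {4, 5}  B3 = {1, 5}  B4 = {5, 6}  B5 = {2, 3}  B6 = {3, 7}
Tree: B1–B2, B2–B3, B3–B4, B1–B5, B5–B6

The largest bag has 2 vertices, giving width 1; this decomposition certifies tw(G) ≤ 1. Any graph with an edge has treewidth ≥ 1, and G has the edge 3–4. Combining the bounds, tw(G) = 1.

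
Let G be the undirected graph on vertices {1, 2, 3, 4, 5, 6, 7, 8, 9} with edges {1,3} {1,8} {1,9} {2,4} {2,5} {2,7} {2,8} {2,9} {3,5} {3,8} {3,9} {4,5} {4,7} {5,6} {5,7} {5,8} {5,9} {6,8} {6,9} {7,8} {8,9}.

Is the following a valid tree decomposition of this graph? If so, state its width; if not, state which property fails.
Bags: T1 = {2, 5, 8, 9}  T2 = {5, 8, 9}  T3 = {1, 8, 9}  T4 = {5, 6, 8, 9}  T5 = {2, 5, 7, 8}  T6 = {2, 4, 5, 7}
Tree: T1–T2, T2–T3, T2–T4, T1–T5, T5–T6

No — vertex 3 appears in no bag.

A tree decomposition must satisfy three properties: every vertex lies in some bag; for every edge, both endpoints lie together in some bag; and for every vertex, the bags containing it form a connected subtree. Here vertex 3 appears in no bag, so the decomposition is invalid.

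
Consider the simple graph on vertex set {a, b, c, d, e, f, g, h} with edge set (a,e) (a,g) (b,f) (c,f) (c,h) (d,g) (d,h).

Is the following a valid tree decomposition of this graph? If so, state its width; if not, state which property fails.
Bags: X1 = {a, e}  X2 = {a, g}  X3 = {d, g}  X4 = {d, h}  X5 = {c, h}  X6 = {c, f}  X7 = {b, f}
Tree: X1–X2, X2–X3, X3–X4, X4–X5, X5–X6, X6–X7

Yes; width 1.

Vertex coverage: the bags together contain {a, b, c, d, e, f, g, h}, the full vertex set. Edge coverage: each edge of G has both endpoints in at least one bag. Running intersection: for every vertex, the bags containing it form a connected subtree. All three properties hold, so this is a valid tree decomposition of width max|bag| − 1 = 1, and hence tw(G) ≤ 1.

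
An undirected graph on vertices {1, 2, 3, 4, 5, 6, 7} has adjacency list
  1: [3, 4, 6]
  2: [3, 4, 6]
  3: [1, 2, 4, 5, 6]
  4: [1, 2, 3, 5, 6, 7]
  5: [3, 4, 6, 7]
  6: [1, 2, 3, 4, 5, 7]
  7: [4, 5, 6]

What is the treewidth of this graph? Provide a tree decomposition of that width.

Every bag has size at most 4, so the width is 4 − 1 = 3 and tw(G) ≤ 3. For the lower bound, the 4 vertices {1, 3, 4, 6} are pairwise adjacent, and any tree decomposition puts a clique entirely inside one bag — forcing width ≥ 3. Combining the bounds, tw(G) = 3.

Treewidth 3.
Bags: B1 = {4, 5, 6, 7}  B2 = {3, 4, 5, 6}  B3 = {2, 3, 4, 6}  B4 = {1, 3, 4, 6}
Tree: B1–B2, B2–B3, B2–B4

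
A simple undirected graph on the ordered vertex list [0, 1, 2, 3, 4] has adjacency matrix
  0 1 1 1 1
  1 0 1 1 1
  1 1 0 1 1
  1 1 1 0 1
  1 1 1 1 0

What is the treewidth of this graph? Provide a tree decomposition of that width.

A single bag containing all 5 vertices is trivially a valid decomposition of width 4. On the other hand G contains the 5-clique {0, 1, 2, 3, 4}. A clique must lie in a single bag of any decomposition, so no decomposition can have width below 4. Combining the bounds, tw(G) = 4.

Treewidth 4.
One such decomposition:
Bags: B1 = {0, 1, 2, 3, 4}
Tree: (single bag)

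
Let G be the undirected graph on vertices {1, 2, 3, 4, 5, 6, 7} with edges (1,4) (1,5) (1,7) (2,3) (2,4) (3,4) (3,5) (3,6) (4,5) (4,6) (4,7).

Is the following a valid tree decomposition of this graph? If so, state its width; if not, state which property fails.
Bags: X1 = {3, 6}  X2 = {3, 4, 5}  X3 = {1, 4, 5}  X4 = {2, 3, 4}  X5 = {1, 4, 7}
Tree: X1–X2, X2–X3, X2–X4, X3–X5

No — edge (4,6) lies in no bag.

A tree decomposition must satisfy three properties: every vertex lies in some bag; for every edge, both endpoints lie together in some bag; and for every vertex, the bags containing it form a connected subtree. Here edge (4,6) lies in no bag, so the decomposition is invalid.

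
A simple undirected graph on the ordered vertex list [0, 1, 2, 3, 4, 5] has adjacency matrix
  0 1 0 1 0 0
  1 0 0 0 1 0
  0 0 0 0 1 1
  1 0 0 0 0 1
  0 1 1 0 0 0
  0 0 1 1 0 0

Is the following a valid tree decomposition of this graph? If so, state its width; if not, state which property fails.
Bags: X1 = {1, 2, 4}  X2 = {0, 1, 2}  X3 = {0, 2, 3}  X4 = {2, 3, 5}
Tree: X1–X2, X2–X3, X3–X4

Yes; width 2.

Every vertex of G appears in some bag (union = {0, 1, 2, 3, 4, 5}); every edge is covered by a bag; and for each vertex v the set of bags containing v is connected in the bag tree. The decomposition is therefore valid. The largest bag has 3 vertices, so the width is 2.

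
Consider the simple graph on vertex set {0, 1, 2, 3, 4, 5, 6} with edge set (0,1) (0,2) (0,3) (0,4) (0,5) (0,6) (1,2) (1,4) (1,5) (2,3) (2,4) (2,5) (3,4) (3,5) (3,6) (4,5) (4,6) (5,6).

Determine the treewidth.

4

A width-4 tree decomposition is:
Bags: B1 = {0, 2, 3, 4, 5}  B2 = {0, 1, 2, 4, 5}  B3 = {0, 3, 4, 5, 6}
Tree: B1–B2, B1–B3
Every bag has size at most 5, so the width is 5 − 1 = 4 and tw(G) ≤ 4. Conversely, {0, 1, 2, 4, 5} is a clique of size 5, and the vertices of any clique must share a bag in every tree decomposition; so some bag has ≥ 5 vertices and tw(G) ≥ 4. Combining the bounds, tw(G) = 4.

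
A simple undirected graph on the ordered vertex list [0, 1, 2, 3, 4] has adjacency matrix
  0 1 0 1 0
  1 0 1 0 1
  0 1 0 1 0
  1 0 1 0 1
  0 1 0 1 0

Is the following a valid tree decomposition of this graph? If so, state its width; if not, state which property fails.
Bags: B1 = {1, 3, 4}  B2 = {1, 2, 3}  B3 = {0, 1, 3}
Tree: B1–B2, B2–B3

Yes; width 2.

Checking the three conditions: (i) the bags cover all of {0, 1, 2, 3, 4}; (ii) for each edge, some bag contains both endpoints; (iii) the bags containing any fixed vertex form a subtree. All hold, so the decomposition is valid with width 3 − 1 = 2.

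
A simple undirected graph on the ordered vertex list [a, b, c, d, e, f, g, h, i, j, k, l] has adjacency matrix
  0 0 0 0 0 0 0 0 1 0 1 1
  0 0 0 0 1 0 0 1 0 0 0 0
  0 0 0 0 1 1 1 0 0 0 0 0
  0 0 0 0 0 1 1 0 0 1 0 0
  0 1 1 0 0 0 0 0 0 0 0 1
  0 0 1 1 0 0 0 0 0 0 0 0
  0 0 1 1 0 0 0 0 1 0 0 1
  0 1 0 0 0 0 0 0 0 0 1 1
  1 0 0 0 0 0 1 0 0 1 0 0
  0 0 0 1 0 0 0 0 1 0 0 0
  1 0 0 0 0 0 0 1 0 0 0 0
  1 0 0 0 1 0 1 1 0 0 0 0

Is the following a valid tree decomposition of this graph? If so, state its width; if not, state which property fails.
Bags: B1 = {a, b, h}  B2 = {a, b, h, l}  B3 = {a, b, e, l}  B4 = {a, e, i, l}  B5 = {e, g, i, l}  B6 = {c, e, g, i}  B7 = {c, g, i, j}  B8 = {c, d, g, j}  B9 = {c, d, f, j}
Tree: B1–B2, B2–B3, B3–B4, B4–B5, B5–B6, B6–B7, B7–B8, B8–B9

No — vertex k appears in no bag.

A tree decomposition must satisfy three properties: every vertex lies in some bag; for every edge, both endpoints lie together in some bag; and for every vertex, the bags containing it form a connected subtree. Here vertex k appears in no bag, so the decomposition is invalid.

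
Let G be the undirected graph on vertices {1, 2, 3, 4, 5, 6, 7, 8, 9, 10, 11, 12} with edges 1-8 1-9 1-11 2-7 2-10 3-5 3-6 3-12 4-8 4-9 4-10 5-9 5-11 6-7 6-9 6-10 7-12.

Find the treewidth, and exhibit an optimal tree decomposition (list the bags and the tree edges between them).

Treewidth 3.
One optimal decomposition is:
Bags: B1 = {2, 3, 7, 12}  B2 = {2, 3, 6, 7}  B3 = {2, 3, 6, 10}  B4 = {3, 5, 6, 10}  B5 = {5, 6, 9, 10}  B6 = {4, 5, 9, 10}  B7 = {4, 5, 9, 11}  B8 = {1, 4, 9, 11}  B9 = {1, 4, 8, 11}
Tree: B1–B2, B2–B3, B3–B4, B4–B5, B5–B6, B6–B7, B7–B8, B8–B9

Each bag holds 4 vertices, so the decomposition has width 3, which upper-bounds the treewidth. For the lower bound: the 4 vertex sets {2,7,12}, {3}, {6}, {4,5,9,10} are disjoint, each induces a connected subgraph, and every pair is joined by at least one edge of G. Contracting each set to a single vertex therefore yields K_{4} as a minor, and since treewidth is minor-monotone, tw(G) ≥ tw(K_{4}) = 3. Hence tw(G) = 3 exactly.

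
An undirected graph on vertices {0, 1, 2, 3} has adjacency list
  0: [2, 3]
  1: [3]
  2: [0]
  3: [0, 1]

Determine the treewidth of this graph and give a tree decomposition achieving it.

Treewidth 1.
One such decomposition:
Bags: B1 = {0, 3}  B2 = {1, 3}  B3 = {0, 2}
Tree: B1–B2, B1–B3

Every bag has size at most 2, so the width is 2 − 1 = 1 and tw(G) ≤ 1. G has an edge, so its treewidth is at least 1. Therefore the treewidth is 1.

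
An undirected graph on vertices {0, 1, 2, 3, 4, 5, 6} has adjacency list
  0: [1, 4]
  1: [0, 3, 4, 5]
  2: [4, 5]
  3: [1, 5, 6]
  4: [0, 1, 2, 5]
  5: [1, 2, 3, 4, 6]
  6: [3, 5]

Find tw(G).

2

A width-2 tree decomposition is:
Bags: B1 = {1, 4, 5}  B2 = {1, 3, 5}  B3 = {3, 5, 6}  B4 = {0, 1, 4}  B5 = {2, 4, 5}
Tree: B1–B2, B2–B3, B1–B4, B1–B5
Every bag has size at most 3, so the width is 3 − 1 = 2 and tw(G) ≤ 2. For the lower bound, the 3 vertices {0, 1, 4} are pairwise adjacent, and any tree decomposition puts a clique entirely inside one bag — forcing width ≥ 2. Combining the bounds, tw(G) = 2.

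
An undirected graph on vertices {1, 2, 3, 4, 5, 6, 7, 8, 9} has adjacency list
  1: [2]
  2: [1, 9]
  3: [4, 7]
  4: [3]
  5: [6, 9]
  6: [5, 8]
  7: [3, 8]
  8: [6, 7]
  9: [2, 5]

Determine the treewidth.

1

A width-1 tree decomposition is:
Bags: B1 = {3, 4}  B2 = {3, 7}  B3 = {7, 8}  B4 = {6, 8}  B5 = {5, 6}  B6 = {5, 9}  B7 = {2, 9}  B8 = {1, 2}
Tree: B1–B2, B2–B3, B3–B4, B4–B5, B5–B6, B6–B7, B7–B8
Every bag has size at most 2, so the width is 2 − 1 = 1 and tw(G) ≤ 1. Any graph with an edge has treewidth ≥ 1, and G has the edge 4–3. The upper and lower bounds meet at 1, so that is the treewidth.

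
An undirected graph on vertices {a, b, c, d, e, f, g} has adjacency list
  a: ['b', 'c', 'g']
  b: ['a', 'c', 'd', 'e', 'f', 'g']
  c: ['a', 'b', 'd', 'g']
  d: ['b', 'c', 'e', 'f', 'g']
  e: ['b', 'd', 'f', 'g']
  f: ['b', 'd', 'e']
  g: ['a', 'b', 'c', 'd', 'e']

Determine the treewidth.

3

A width-3 tree decomposition is:
Bags: B1 = {b, d, e, g}  B2 = {b, d, e, f}  B3 = {b, c, d, g}  B4 = {a, b, c, g}
Tree: B1–B2, B1–B3, B3–B4
Each bag holds 4 vertices, so the decomposition has width 3, which upper-bounds the treewidth. For the lower bound, the 4 vertices {b, d, e, g} are pairwise adjacent, and any tree decomposition puts a clique entirely inside one bag — forcing width ≥ 3. Therefore the treewidth is 3.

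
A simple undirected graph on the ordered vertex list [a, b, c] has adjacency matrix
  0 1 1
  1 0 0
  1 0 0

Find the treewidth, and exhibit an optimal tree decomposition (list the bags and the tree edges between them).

Treewidth 1.
One such decomposition:
Bags: B1 = {a, c}  B2 = {a, b}
Tree: B1–B2

Every bag has size at most 2, so the width is 2 − 1 = 1 and tw(G) ≤ 1. Since G has at least one edge (e.g. a–c), it is not an edgeless graph, so tw(G) ≥ 1. Combining the bounds, tw(G) = 1.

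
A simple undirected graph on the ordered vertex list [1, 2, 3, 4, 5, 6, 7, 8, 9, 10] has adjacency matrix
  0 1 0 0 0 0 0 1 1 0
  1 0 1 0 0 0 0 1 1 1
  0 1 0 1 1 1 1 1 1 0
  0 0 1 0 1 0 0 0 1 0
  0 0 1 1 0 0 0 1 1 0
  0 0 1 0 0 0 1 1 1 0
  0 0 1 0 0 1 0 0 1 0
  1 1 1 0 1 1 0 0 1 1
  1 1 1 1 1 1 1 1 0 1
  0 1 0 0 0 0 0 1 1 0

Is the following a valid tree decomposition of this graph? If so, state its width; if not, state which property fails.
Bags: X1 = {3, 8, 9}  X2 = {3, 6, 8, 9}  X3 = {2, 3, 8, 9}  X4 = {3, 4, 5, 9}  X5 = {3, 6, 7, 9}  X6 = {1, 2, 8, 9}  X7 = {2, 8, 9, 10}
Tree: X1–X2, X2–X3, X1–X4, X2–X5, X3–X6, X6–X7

A tree decomposition must satisfy three properties: every vertex lies in some bag; for every edge, both endpoints lie together in some bag; and for every vertex, the bags containing it form a connected subtree. Here edge (5,8) lies in no bag, so the decomposition is invalid.

No — edge (5,8) lies in no bag.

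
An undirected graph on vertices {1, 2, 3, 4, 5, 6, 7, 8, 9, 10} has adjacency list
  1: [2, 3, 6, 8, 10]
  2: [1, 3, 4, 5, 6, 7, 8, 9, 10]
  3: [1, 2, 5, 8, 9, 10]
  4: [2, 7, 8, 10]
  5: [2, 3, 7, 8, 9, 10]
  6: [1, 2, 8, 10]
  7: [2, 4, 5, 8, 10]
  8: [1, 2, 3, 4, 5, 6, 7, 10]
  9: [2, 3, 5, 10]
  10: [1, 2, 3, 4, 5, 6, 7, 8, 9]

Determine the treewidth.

A width-4 tree decomposition is:
Bags: B1 = {2, 5, 7, 8, 10}  B2 = {2, 3, 5, 8, 10}  B3 = {2, 3, 5, 9, 10}  B4 = {1, 2, 3, 8, 10}  B5 = {2, 4, 7, 8, 10}  B6 = {1, 2, 6, 8, 10}
Tree: B1–B2, B2–B3, B2–B4, B1–B5, B4–B6
The largest bag has 5 vertices, giving width 4; this decomposition certifies tw(G) ≤ 4. Conversely, {1, 2, 3, 8, 10} is a clique of size 5, and the vertices of any clique must share a bag in every tree decomposition; so some bag has ≥ 5 vertices and tw(G) ≥ 4. Combining the bounds, tw(G) = 4.

4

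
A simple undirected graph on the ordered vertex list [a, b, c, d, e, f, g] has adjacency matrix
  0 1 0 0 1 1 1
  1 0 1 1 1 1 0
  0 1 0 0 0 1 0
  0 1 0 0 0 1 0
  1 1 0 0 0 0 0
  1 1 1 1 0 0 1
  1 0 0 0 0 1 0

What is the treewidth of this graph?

A width-2 tree decomposition is:
Bags: B1 = {a, b, f}  B2 = {a, b, e}  B3 = {b, c, f}  B4 = {b, d, f}  B5 = {a, f, g}
Tree: B1–B2, B1–B3, B3–B4, B1–B5
Every bag has size at most 3, so the width is 3 − 1 = 2 and tw(G) ≤ 2. Conversely, {a, b, e} is a clique of size 3, and the vertices of any clique must share a bag in every tree decomposition; so some bag has ≥ 3 vertices and tw(G) ≥ 2. The upper and lower bounds meet at 2, so that is the treewidth.

2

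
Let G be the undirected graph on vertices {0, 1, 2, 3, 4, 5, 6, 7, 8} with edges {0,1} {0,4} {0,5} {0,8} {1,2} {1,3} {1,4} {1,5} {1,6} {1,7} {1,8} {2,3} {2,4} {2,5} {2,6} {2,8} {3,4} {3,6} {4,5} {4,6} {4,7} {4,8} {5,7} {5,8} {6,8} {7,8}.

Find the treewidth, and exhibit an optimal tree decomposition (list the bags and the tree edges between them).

The largest bag has 5 vertices, giving width 4; this decomposition certifies tw(G) ≤ 4. For the lower bound, the 5 vertices {0, 1, 4, 5, 8} are pairwise adjacent, and any tree decomposition puts a clique entirely inside one bag — forcing width ≥ 4. Therefore the treewidth is 4.

Treewidth 4.
One such decomposition:
Bags: B1 = {1, 2, 4, 5, 8}  B2 = {1, 4, 5, 7, 8}  B3 = {1, 2, 4, 6, 8}  B4 = {1, 2, 3, 4, 6}  B5 = {0, 1, 4, 5, 8}
Tree: B1–B2, B1–B3, B3–B4, B1–B5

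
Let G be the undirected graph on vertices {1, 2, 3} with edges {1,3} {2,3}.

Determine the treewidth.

1

A width-1 tree decomposition is:
Bags: B1 = {2, 3}  B2 = {1, 3}
Tree: B1–B2
The largest bag has 2 vertices, giving width 1; this decomposition certifies tw(G) ≤ 1. G has an edge, so its treewidth is at least 1. The upper and lower bounds meet at 1, so that is the treewidth.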